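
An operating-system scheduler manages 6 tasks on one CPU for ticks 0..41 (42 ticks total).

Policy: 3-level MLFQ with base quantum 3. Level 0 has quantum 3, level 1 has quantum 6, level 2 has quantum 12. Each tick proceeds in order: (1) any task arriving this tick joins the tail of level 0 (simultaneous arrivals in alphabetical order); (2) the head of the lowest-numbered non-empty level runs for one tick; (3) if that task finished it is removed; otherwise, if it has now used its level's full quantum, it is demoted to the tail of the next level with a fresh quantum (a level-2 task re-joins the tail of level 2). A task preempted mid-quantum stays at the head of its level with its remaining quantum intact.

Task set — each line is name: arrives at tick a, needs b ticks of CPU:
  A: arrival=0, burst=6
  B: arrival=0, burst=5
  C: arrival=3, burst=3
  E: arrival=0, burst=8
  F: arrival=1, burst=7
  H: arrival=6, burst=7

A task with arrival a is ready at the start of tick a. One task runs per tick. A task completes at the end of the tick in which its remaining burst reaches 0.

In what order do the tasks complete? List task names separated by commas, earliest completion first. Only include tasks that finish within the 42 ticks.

completion order = C, A, B, E, F, H

t=0: L0/L1/L2 = ABE/-/- → run A
t=1: L0/L1/L2 = ABEF/-/- → run A
t=2: L0/L1/L2 = ABEF/-/- → run A
t=3: L0/L1/L2 = BEFC/A/- → run B
t=4: L0/L1/L2 = BEFC/A/- → run B
t=5: L0/L1/L2 = BEFC/A/- → run B
t=6: L0/L1/L2 = EFCH/AB/- → run E
t=7: L0/L1/L2 = EFCH/AB/- → run E
t=8: L0/L1/L2 = EFCH/AB/- → run E
t=9: L0/L1/L2 = FCH/ABE/- → run F
t=10: L0/L1/L2 = FCH/ABE/- → run F
t=11: L0/L1/L2 = FCH/ABE/- → run F
t=12: L0/L1/L2 = CH/ABEF/- → run C
t=13: L0/L1/L2 = CH/ABEF/- → run C
t=14: L0/L1/L2 = CH/ABEF/- → run C
t=15: L0/L1/L2 = H/ABEF/- → run H
t=16: L0/L1/L2 = H/ABEF/- → run H
t=17: L0/L1/L2 = H/ABEF/- → run H
t=18: L0/L1/L2 = -/ABEFH/- → run A
t=19: L0/L1/L2 = -/ABEFH/- → run A
t=20: L0/L1/L2 = -/ABEFH/- → run A
t=21: L0/L1/L2 = -/BEFH/- → run B
t=22: L0/L1/L2 = -/BEFH/- → run B
t=23: L0/L1/L2 = -/EFH/- → run E
t=24: L0/L1/L2 = -/EFH/- → run E
t=25: L0/L1/L2 = -/EFH/- → run E
t=26: L0/L1/L2 = -/EFH/- → run E
t=27: L0/L1/L2 = -/EFH/- → run E
t=28: L0/L1/L2 = -/FH/- → run F
t=29: L0/L1/L2 = -/FH/- → run F
t=30: L0/L1/L2 = -/FH/- → run F
t=31: L0/L1/L2 = -/FH/- → run F
t=32: L0/L1/L2 = -/H/- → run H
t=33: L0/L1/L2 = -/H/- → run H
t=34: L0/L1/L2 = -/H/- → run H
t=35: L0/L1/L2 = -/H/- → run H
t=36: (idle)
t=37: (idle)
t=38: (idle)
t=39: (idle)
t=40: (idle)
t=41: (idle)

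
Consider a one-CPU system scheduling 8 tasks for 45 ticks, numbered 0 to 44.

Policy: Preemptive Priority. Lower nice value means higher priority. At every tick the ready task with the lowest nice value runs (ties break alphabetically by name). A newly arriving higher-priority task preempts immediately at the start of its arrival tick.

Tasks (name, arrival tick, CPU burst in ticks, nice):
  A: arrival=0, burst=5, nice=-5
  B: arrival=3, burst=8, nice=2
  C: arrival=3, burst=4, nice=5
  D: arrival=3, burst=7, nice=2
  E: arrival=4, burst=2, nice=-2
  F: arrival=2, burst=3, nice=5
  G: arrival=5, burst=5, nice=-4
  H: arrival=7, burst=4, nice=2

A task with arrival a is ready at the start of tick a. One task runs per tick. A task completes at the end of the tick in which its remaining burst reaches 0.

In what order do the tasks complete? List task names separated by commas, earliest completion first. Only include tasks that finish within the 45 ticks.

t=0: ready={A} → run A
t=1: ready={A} → run A
t=2: ready={A,F} → run A
t=3: ready={A,B,C,D,F} → run A
t=4: ready={A,B,C,D,E,F} → run A
t=5: ready={B,C,D,E,F,G} → run G
t=6: ready={B,C,D,E,F,G} → run G
t=7: ready={B,C,D,E,F,G,H} → run G
t=8: ready={B,C,D,E,F,G,H} → run G
t=9: ready={B,C,D,E,F,G,H} → run G
t=10: ready={B,C,D,E,F,H} → run E
t=11: ready={B,C,D,E,F,H} → run E
t=12: ready={B,C,D,F,H} → run B
t=13: ready={B,C,D,F,H} → run B
t=14: ready={B,C,D,F,H} → run B
t=15: ready={B,C,D,F,H} → run B
t=16: ready={B,C,D,F,H} → run B
t=17: ready={B,C,D,F,H} → run B
t=18: ready={B,C,D,F,H} → run B
t=19: ready={B,C,D,F,H} → run B
t=20: ready={C,D,F,H} → run D
t=21: ready={C,D,F,H} → run D
t=22: ready={C,D,F,H} → run D
t=23: ready={C,D,F,H} → run D
t=24: ready={C,D,F,H} → run D
t=25: ready={C,D,F,H} → run D
t=26: ready={C,D,F,H} → run D
t=27: ready={C,F,H} → run H
t=28: ready={C,F,H} → run H
t=29: ready={C,F,H} → run H
t=30: ready={C,F,H} → run H
t=31: ready={C,F} → run C
t=32: ready={C,F} → run C
t=33: ready={C,F} → run C
t=34: ready={C,F} → run C
t=35: ready={F} → run F
t=36: ready={F} → run F
t=37: ready={F} → run F
t=38: (idle)
t=39: (idle)
t=40: (idle)
t=41: (idle)
t=42: (idle)
t=43: (idle)
t=44: (idle)

completion order = A, G, E, B, D, H, C, F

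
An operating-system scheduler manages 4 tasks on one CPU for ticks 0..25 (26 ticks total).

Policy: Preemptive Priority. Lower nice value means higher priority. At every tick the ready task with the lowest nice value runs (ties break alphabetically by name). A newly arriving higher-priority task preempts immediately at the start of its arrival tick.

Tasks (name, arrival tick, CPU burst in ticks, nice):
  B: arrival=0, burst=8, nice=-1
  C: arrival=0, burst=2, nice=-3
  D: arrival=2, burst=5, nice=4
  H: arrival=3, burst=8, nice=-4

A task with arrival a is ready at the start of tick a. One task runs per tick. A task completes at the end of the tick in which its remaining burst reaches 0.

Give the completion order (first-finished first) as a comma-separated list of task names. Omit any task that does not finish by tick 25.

completion order = C, H, B, D

t=0: ready={B,C} → run C
t=1: ready={B,C} → run C
t=2: ready={B,D} → run B
t=3: ready={B,D,H} → run H
t=4: ready={B,D,H} → run H
t=5: ready={B,D,H} → run H
t=6: ready={B,D,H} → run H
t=7: ready={B,D,H} → run H
t=8: ready={B,D,H} → run H
t=9: ready={B,D,H} → run H
t=10: ready={B,D,H} → run H
t=11: ready={B,D} → run B
t=12: ready={B,D} → run B
t=13: ready={B,D} → run B
t=14: ready={B,D} → run B
t=15: ready={B,D} → run B
t=16: ready={B,D} → run B
t=17: ready={B,D} → run B
t=18: ready={D} → run D
t=19: ready={D} → run D
t=20: ready={D} → run D
t=21: ready={D} → run D
t=22: ready={D} → run D
t=23: (idle)
t=24: (idle)
t=25: (idle)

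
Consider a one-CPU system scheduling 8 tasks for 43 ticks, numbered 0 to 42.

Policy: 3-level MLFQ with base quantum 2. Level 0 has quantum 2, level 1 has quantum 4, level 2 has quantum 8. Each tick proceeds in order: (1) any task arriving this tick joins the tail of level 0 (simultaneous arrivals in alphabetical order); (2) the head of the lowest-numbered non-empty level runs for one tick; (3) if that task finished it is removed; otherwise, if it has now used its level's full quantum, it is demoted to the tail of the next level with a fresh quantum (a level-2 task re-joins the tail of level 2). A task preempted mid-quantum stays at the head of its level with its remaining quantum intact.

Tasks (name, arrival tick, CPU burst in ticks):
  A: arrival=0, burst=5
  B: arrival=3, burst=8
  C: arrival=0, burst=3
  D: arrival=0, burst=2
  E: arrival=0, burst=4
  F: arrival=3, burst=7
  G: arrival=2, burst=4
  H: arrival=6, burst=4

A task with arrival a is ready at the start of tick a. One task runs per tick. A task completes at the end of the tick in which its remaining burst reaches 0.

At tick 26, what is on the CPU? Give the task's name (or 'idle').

t=0: L0/L1/L2 = ACDE/-/- → run A
t=1: L0/L1/L2 = ACDE/-/- → run A
t=2: L0/L1/L2 = CDEG/A/- → run C
t=3: L0/L1/L2 = CDEGBF/A/- → run C
t=4: L0/L1/L2 = DEGBF/AC/- → run D
t=5: L0/L1/L2 = DEGBF/AC/- → run D
t=6: L0/L1/L2 = EGBFH/AC/- → run E
t=7: L0/L1/L2 = EGBFH/AC/- → run E
t=8: L0/L1/L2 = GBFH/ACE/- → run G
t=9: L0/L1/L2 = GBFH/ACE/- → run G
t=10: L0/L1/L2 = BFH/ACEG/- → run B
t=11: L0/L1/L2 = BFH/ACEG/- → run B
t=12: L0/L1/L2 = FH/ACEGB/- → run F
t=13: L0/L1/L2 = FH/ACEGB/- → run F
t=14: L0/L1/L2 = H/ACEGBF/- → run H
t=15: L0/L1/L2 = H/ACEGBF/- → run H
t=16: L0/L1/L2 = -/ACEGBFH/- → run A
t=17: L0/L1/L2 = -/ACEGBFH/- → run A
t=18: L0/L1/L2 = -/ACEGBFH/- → run A
t=19: L0/L1/L2 = -/CEGBFH/- → run C
t=20: L0/L1/L2 = -/EGBFH/- → run E
t=21: L0/L1/L2 = -/EGBFH/- → run E
t=22: L0/L1/L2 = -/GBFH/- → run G
t=23: L0/L1/L2 = -/GBFH/- → run G
t=24: L0/L1/L2 = -/BFH/- → run B
t=25: L0/L1/L2 = -/BFH/- → run B
t=26: L0/L1/L2 = -/BFH/- → run B
t=27: L0/L1/L2 = -/BFH/- → run B
t=28: L0/L1/L2 = -/FH/B → run F
t=29: L0/L1/L2 = -/FH/B → run F
t=30: L0/L1/L2 = -/FH/B → run F
t=31: L0/L1/L2 = -/FH/B → run F
t=32: L0/L1/L2 = -/H/BF → run H
t=33: L0/L1/L2 = -/H/BF → run H
t=34: L0/L1/L2 = -/-/BF → run B
t=35: L0/L1/L2 = -/-/BF → run B
t=36: L0/L1/L2 = -/-/F → run F
t=37: (idle)
t=38: (idle)
t=39: (idle)
t=40: (idle)
t=41: (idle)
t=42: (idle)

running at tick 26 = B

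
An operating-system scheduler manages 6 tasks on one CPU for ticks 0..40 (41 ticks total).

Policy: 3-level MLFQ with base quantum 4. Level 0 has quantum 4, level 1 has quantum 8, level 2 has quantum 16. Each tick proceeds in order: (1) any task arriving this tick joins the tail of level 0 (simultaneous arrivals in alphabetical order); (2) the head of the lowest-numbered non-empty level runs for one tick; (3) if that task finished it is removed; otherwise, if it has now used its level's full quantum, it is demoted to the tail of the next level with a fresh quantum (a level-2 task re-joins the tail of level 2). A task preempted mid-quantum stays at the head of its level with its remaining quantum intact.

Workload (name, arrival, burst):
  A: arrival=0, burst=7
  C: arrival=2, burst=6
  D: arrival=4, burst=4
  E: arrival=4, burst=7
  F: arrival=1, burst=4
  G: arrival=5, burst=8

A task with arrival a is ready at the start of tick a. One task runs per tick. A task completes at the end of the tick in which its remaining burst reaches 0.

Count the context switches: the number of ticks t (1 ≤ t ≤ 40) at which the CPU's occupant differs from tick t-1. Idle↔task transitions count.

context switches = 10

t=0: L0/L1/L2 = A/-/- → run A
t=1: L0/L1/L2 = AF/-/- → run A
t=2: L0/L1/L2 = AFC/-/- → run A
t=3: L0/L1/L2 = AFC/-/- → run A
t=4: L0/L1/L2 = FCDE/A/- → run F
t=5: L0/L1/L2 = FCDEG/A/- → run F
t=6: L0/L1/L2 = FCDEG/A/- → run F
t=7: L0/L1/L2 = FCDEG/A/- → run F
t=8: L0/L1/L2 = CDEG/A/- → run C
t=9: L0/L1/L2 = CDEG/A/- → run C
t=10: L0/L1/L2 = CDEG/A/- → run C
t=11: L0/L1/L2 = CDEG/A/- → run C
t=12: L0/L1/L2 = DEG/AC/- → run D
t=13: L0/L1/L2 = DEG/AC/- → run D
t=14: L0/L1/L2 = DEG/AC/- → run D
t=15: L0/L1/L2 = DEG/AC/- → run D
t=16: L0/L1/L2 = EG/AC/- → run E
t=17: L0/L1/L2 = EG/AC/- → run E
t=18: L0/L1/L2 = EG/AC/- → run E
t=19: L0/L1/L2 = EG/AC/- → run E
t=20: L0/L1/L2 = G/ACE/- → run G
t=21: L0/L1/L2 = G/ACE/- → run G
t=22: L0/L1/L2 = G/ACE/- → run G
t=23: L0/L1/L2 = G/ACE/- → run G
t=24: L0/L1/L2 = -/ACEG/- → run A
t=25: L0/L1/L2 = -/ACEG/- → run A
t=26: L0/L1/L2 = -/ACEG/- → run A
t=27: L0/L1/L2 = -/CEG/- → run C
t=28: L0/L1/L2 = -/CEG/- → run C
t=29: L0/L1/L2 = -/EG/- → run E
t=30: L0/L1/L2 = -/EG/- → run E
t=31: L0/L1/L2 = -/EG/- → run E
t=32: L0/L1/L2 = -/G/- → run G
t=33: L0/L1/L2 = -/G/- → run G
t=34: L0/L1/L2 = -/G/- → run G
t=35: L0/L1/L2 = -/G/- → run G
t=36: (idle)
t=37: (idle)
t=38: (idle)
t=39: (idle)
t=40: (idle)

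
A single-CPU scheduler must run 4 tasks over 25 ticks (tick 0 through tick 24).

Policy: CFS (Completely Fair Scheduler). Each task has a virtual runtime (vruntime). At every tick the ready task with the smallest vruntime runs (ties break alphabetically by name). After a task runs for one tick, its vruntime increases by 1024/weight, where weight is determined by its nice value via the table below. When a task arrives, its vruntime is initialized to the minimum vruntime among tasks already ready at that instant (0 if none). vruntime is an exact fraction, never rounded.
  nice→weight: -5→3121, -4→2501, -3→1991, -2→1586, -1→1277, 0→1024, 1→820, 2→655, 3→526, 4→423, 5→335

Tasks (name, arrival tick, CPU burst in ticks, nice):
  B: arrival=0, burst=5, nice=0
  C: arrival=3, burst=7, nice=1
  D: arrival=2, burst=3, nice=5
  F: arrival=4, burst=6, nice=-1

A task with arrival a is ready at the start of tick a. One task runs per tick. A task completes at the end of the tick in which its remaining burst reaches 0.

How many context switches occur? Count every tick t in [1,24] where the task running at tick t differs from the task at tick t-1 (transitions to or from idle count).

context switches = 17

t=0: vr[B=0] → run B
t=1: vr[B=1] → run B
t=2: vr[B=2 D=2] → run B
t=3: vr[B=3 C=2 D=2] → run C
t=4: vr[B=3 C=666/205 D=2 F=2] → run D
t=5: vr[B=3 C=666/205 D=1694/335 F=2] → run F
t=6: vr[B=3 C=666/205 D=1694/335 F=3578/1277] → run F
t=7: vr[B=3 C=666/205 D=1694/335 F=4602/1277] → run B
t=8: vr[B=4 C=666/205 D=1694/335 F=4602/1277] → run C
t=9: vr[B=4 C=922/205 D=1694/335 F=4602/1277] → run F
t=10: vr[B=4 C=922/205 D=1694/335 F=5626/1277] → run B
t=11: vr[C=922/205 D=1694/335 F=5626/1277] → run F
t=12: vr[C=922/205 D=1694/335 F=6650/1277] → run C
t=13: vr[C=1178/205 D=1694/335 F=6650/1277] → run D
t=14: vr[C=1178/205 D=2718/335 F=6650/1277] → run F
t=15: vr[C=1178/205 D=2718/335 F=7674/1277] → run C
t=16: vr[C=1434/205 D=2718/335 F=7674/1277] → run F
t=17: vr[C=1434/205 D=2718/335] → run C
t=18: vr[C=338/41 D=2718/335] → run D
t=19: vr[C=338/41] → run C
t=20: vr[C=1946/205] → run C
t=21: (idle)
t=22: (idle)
t=23: (idle)
t=24: (idle)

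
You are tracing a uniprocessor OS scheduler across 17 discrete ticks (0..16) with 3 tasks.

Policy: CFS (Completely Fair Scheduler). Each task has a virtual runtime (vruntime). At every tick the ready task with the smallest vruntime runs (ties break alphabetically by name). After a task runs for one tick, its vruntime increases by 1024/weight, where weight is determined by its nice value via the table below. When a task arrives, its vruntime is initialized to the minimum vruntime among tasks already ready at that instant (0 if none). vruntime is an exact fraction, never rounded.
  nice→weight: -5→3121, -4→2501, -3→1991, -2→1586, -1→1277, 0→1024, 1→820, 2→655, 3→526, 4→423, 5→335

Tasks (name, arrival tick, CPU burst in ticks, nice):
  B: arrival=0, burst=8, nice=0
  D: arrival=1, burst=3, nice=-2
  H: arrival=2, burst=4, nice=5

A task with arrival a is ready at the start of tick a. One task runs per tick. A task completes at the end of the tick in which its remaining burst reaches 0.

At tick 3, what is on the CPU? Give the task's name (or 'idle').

running at tick 3 = H

t=0: vr[B=0] → run B
t=1: vr[B=1 D=1] → run B
t=2: vr[B=2 D=1 H=1] → run D
t=3: vr[B=2 D=1305/793 H=1] → run H
t=4: vr[B=2 D=1305/793 H=1359/335] → run D
t=5: vr[B=2 D=1817/793 H=1359/335] → run B
t=6: vr[B=3 D=1817/793 H=1359/335] → run D
t=7: vr[B=3 H=1359/335] → run B
t=8: vr[B=4 H=1359/335] → run B
t=9: vr[B=5 H=1359/335] → run H
t=10: vr[B=5 H=2383/335] → run B
t=11: vr[B=6 H=2383/335] → run B
t=12: vr[B=7 H=2383/335] → run B
t=13: vr[H=2383/335] → run H
t=14: vr[H=3407/335] → run H
t=15: (idle)
t=16: (idle)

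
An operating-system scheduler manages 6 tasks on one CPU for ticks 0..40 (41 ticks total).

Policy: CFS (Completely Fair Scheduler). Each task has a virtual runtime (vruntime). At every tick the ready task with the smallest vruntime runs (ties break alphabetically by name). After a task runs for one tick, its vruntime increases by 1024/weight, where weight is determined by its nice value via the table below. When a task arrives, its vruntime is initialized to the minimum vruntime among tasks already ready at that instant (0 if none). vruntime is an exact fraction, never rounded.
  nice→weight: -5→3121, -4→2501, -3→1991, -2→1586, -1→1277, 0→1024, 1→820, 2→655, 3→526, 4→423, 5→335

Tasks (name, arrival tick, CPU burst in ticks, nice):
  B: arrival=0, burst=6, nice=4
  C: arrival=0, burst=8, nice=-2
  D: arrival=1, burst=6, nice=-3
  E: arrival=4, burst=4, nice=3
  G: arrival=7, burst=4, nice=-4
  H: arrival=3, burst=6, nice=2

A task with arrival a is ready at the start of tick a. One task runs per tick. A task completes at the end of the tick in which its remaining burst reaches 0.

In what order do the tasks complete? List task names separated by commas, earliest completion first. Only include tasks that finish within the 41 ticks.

t=0: vr[B=0 C=0] → run B
t=1: vr[B=1024/423 C=0 D=0] → run C
t=2: vr[B=1024/423 C=512/793 D=0] → run D
t=3: vr[B=1024/423 C=512/793 D=1024/1991 H=1024/1991] → run D
t=4: vr[B=1024/423 C=512/793 D=2048/1991 E=1024/1991 H=1024/1991] → run E
t=5: vr[B=1024/423 C=512/793 D=2048/1991 E=1288704/523633 H=1024/1991] → run H
t=6: vr[B=1024/423 C=512/793 D=2048/1991 E=1288704/523633 H=2709504/1304105] → run C
t=7: vr[B=1024/423 C=1024/793 D=2048/1991 E=1288704/523633 G=2048/1991 H=2709504/1304105] → run D
t=8: vr[B=1024/423 C=1024/793 D=3072/1991 E=1288704/523633 G=2048/1991 H=2709504/1304105] → run G
t=9: vr[B=1024/423 C=1024/793 D=3072/1991 E=1288704/523633 G=7160832/4979491 H=2709504/1304105] → run C
t=10: vr[B=1024/423 C=1536/793 D=3072/1991 E=1288704/523633 G=7160832/4979491 H=2709504/1304105] → run G
t=11: vr[B=1024/423 C=1536/793 D=3072/1991 E=1288704/523633 G=9199616/4979491 H=2709504/1304105] → run D
t=12: vr[B=1024/423 C=1536/793 D=4096/1991 E=1288704/523633 G=9199616/4979491 H=2709504/1304105] → run G
t=13: vr[B=1024/423 C=1536/793 D=4096/1991 E=1288704/523633 G=11238400/4979491 H=2709504/1304105] → run C
t=14: vr[B=1024/423 C=2048/793 D=4096/1991 E=1288704/523633 G=11238400/4979491 H=2709504/1304105] → run D
t=15: vr[B=1024/423 C=2048/793 D=5120/1991 E=1288704/523633 G=11238400/4979491 H=2709504/1304105] → run H
t=16: vr[B=1024/423 C=2048/793 D=5120/1991 E=1288704/523633 G=11238400/4979491 H=4748288/1304105] → run G
t=17: vr[B=1024/423 C=2048/793 D=5120/1991 E=1288704/523633 H=4748288/1304105] → run B
t=18: vr[B=2048/423 C=2048/793 D=5120/1991 E=1288704/523633 H=4748288/1304105] → run E
t=19: vr[B=2048/423 C=2048/793 D=5120/1991 E=2308096/523633 H=4748288/1304105] → run D
t=20: vr[B=2048/423 C=2048/793 E=2308096/523633 H=4748288/1304105] → run C
t=21: vr[B=2048/423 C=2560/793 E=2308096/523633 H=4748288/1304105] → run C
t=22: vr[B=2048/423 C=3072/793 E=2308096/523633 H=4748288/1304105] → run H
t=23: vr[B=2048/423 C=3072/793 E=2308096/523633 H=6787072/1304105] → run C
t=24: vr[B=2048/423 C=3584/793 E=2308096/523633 H=6787072/1304105] → run E
t=25: vr[B=2048/423 C=3584/793 E=3327488/523633 H=6787072/1304105] → run C
t=26: vr[B=2048/423 E=3327488/523633 H=6787072/1304105] → run B
t=27: vr[B=1024/141 E=3327488/523633 H=6787072/1304105] → run H
t=28: vr[B=1024/141 E=3327488/523633 H=8825856/1304105] → run E
t=29: vr[B=1024/141 H=8825856/1304105] → run H
t=30: vr[B=1024/141 H=2172928/260821] → run B
t=31: vr[B=4096/423 H=2172928/260821] → run H
t=32: vr[B=4096/423] → run B
t=33: vr[B=5120/423] → run B
t=34: (idle)
t=35: (idle)
t=36: (idle)
t=37: (idle)
t=38: (idle)
t=39: (idle)
t=40: (idle)

completion order = G, D, C, E, H, B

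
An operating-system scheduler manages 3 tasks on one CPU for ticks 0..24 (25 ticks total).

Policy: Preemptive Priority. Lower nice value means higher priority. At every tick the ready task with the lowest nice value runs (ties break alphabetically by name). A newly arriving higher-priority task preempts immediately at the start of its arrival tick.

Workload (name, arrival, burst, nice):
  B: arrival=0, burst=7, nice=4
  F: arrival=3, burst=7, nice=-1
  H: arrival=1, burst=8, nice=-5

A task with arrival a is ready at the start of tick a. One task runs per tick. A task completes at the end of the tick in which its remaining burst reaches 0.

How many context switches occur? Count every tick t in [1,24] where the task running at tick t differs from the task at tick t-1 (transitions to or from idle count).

t=0: ready={B} → run B
t=1: ready={B,H} → run H
t=2: ready={B,H} → run H
t=3: ready={B,F,H} → run H
t=4: ready={B,F,H} → run H
t=5: ready={B,F,H} → run H
t=6: ready={B,F,H} → run H
t=7: ready={B,F,H} → run H
t=8: ready={B,F,H} → run H
t=9: ready={B,F} → run F
t=10: ready={B,F} → run F
t=11: ready={B,F} → run F
t=12: ready={B,F} → run F
t=13: ready={B,F} → run F
t=14: ready={B,F} → run F
t=15: ready={B,F} → run F
t=16: ready={B} → run B
t=17: ready={B} → run B
t=18: ready={B} → run B
t=19: ready={B} → run B
t=20: ready={B} → run B
t=21: ready={B} → run B
t=22: (idle)
t=23: (idle)
t=24: (idle)

context switches = 4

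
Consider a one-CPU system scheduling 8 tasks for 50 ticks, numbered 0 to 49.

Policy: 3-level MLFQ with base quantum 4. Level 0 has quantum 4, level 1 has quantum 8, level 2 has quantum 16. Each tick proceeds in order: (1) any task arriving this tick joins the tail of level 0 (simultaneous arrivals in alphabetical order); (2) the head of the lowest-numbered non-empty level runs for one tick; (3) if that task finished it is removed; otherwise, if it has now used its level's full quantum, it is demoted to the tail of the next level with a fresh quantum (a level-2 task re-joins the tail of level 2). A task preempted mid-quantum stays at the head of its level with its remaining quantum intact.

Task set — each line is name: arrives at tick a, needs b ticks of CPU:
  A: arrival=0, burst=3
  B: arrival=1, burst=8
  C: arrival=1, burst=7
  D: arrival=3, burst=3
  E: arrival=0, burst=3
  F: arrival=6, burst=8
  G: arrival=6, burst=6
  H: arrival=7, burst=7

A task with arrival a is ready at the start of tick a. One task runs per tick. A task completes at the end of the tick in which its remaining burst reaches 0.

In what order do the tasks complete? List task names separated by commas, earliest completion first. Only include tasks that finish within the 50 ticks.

t=0: L0/L1/L2 = AE/-/- → run A
t=1: L0/L1/L2 = AEBC/-/- → run A
t=2: L0/L1/L2 = AEBC/-/- → run A
t=3: L0/L1/L2 = EBCD/-/- → run E
t=4: L0/L1/L2 = EBCD/-/- → run E
t=5: L0/L1/L2 = EBCD/-/- → run E
t=6: L0/L1/L2 = BCDFG/-/- → run B
t=7: L0/L1/L2 = BCDFGH/-/- → run B
t=8: L0/L1/L2 = BCDFGH/-/- → run B
t=9: L0/L1/L2 = BCDFGH/-/- → run B
t=10: L0/L1/L2 = CDFGH/B/- → run C
t=11: L0/L1/L2 = CDFGH/B/- → run C
t=12: L0/L1/L2 = CDFGH/B/- → run C
t=13: L0/L1/L2 = CDFGH/B/- → run C
t=14: L0/L1/L2 = DFGH/BC/- → run D
t=15: L0/L1/L2 = DFGH/BC/- → run D
t=16: L0/L1/L2 = DFGH/BC/- → run D
t=17: L0/L1/L2 = FGH/BC/- → run F
t=18: L0/L1/L2 = FGH/BC/- → run F
t=19: L0/L1/L2 = FGH/BC/- → run F
t=20: L0/L1/L2 = FGH/BC/- → run F
t=21: L0/L1/L2 = GH/BCF/- → run G
t=22: L0/L1/L2 = GH/BCF/- → run G
t=23: L0/L1/L2 = GH/BCF/- → run G
t=24: L0/L1/L2 = GH/BCF/- → run G
t=25: L0/L1/L2 = H/BCFG/- → run H
t=26: L0/L1/L2 = H/BCFG/- → run H
t=27: L0/L1/L2 = H/BCFG/- → run H
t=28: L0/L1/L2 = H/BCFG/- → run H
t=29: L0/L1/L2 = -/BCFGH/- → run B
t=30: L0/L1/L2 = -/BCFGH/- → run B
t=31: L0/L1/L2 = -/BCFGH/- → run B
t=32: L0/L1/L2 = -/BCFGH/- → run B
t=33: L0/L1/L2 = -/CFGH/- → run C
t=34: L0/L1/L2 = -/CFGH/- → run C
t=35: L0/L1/L2 = -/CFGH/- → run C
t=36: L0/L1/L2 = -/FGH/- → run F
t=37: L0/L1/L2 = -/FGH/- → run F
t=38: L0/L1/L2 = -/FGH/- → run F
t=39: L0/L1/L2 = -/FGH/- → run F
t=40: L0/L1/L2 = -/GH/- → run G
t=41: L0/L1/L2 = -/GH/- → run G
t=42: L0/L1/L2 = -/H/- → run H
t=43: L0/L1/L2 = -/H/- → run H
t=44: L0/L1/L2 = -/H/- → run H
t=45: (idle)
t=46: (idle)
t=47: (idle)
t=48: (idle)
t=49: (idle)

completion order = A, E, D, B, C, F, G, H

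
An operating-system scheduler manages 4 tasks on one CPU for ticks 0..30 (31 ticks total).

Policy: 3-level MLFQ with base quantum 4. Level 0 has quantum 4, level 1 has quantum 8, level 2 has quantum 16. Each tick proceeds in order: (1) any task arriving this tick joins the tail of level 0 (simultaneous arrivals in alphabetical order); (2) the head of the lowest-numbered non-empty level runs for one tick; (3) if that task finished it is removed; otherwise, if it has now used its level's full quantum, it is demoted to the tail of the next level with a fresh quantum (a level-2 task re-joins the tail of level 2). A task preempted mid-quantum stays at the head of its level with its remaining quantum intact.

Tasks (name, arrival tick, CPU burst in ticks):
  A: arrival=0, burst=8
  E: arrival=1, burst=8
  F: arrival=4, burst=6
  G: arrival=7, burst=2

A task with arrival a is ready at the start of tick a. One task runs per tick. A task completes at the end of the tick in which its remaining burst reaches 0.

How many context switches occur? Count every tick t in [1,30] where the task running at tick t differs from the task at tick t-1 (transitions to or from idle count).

t=0: L0/L1/L2 = A/-/- → run A
t=1: L0/L1/L2 = AE/-/- → run A
t=2: L0/L1/L2 = AE/-/- → run A
t=3: L0/L1/L2 = AE/-/- → run A
t=4: L0/L1/L2 = EF/A/- → run E
t=5: L0/L1/L2 = EF/A/- → run E
t=6: L0/L1/L2 = EF/A/- → run E
t=7: L0/L1/L2 = EFG/A/- → run E
t=8: L0/L1/L2 = FG/AE/- → run F
t=9: L0/L1/L2 = FG/AE/- → run F
t=10: L0/L1/L2 = FG/AE/- → run F
t=11: L0/L1/L2 = FG/AE/- → run F
t=12: L0/L1/L2 = G/AEF/- → run G
t=13: L0/L1/L2 = G/AEF/- → run G
t=14: L0/L1/L2 = -/AEF/- → run A
t=15: L0/L1/L2 = -/AEF/- → run A
t=16: L0/L1/L2 = -/AEF/- → run A
t=17: L0/L1/L2 = -/AEF/- → run A
t=18: L0/L1/L2 = -/EF/- → run E
t=19: L0/L1/L2 = -/EF/- → run E
t=20: L0/L1/L2 = -/EF/- → run E
t=21: L0/L1/L2 = -/EF/- → run E
t=22: L0/L1/L2 = -/F/- → run F
t=23: L0/L1/L2 = -/F/- → run F
t=24: (idle)
t=25: (idle)
t=26: (idle)
t=27: (idle)
t=28: (idle)
t=29: (idle)
t=30: (idle)

context switches = 7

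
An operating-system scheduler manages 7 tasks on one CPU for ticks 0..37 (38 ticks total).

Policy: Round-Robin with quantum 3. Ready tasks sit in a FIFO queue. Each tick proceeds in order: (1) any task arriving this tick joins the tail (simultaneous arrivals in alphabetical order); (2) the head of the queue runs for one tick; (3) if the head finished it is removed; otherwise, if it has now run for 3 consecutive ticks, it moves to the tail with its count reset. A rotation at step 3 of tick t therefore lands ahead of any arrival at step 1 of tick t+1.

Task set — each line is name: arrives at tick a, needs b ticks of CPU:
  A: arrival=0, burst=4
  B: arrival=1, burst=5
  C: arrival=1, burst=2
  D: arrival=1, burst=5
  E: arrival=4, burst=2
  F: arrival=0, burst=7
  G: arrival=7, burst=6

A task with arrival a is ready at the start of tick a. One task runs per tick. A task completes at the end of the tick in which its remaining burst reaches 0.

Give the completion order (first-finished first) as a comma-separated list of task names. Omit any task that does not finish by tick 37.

completion order = C, A, E, B, D, F, G

t=0: queue=[A,F] q_used=0 → run A
t=1: queue=[A,F,B,C,D] q_used=1 → run A
t=2: queue=[A,F,B,C,D] q_used=2 → run A
t=3: queue=[F,B,C,D,A] q_used=0 → run F
t=4: queue=[F,B,C,D,A,E] q_used=1 → run F
t=5: queue=[F,B,C,D,A,E] q_used=2 → run F
t=6: queue=[B,C,D,A,E,F] q_used=0 → run B
t=7: queue=[B,C,D,A,E,F,G] q_used=1 → run B
t=8: queue=[B,C,D,A,E,F,G] q_used=2 → run B
t=9: queue=[C,D,A,E,F,G,B] q_used=0 → run C
t=10: queue=[C,D,A,E,F,G,B] q_used=1 → run C
t=11: queue=[D,A,E,F,G,B] q_used=0 → run D
t=12: queue=[D,A,E,F,G,B] q_used=1 → run D
t=13: queue=[D,A,E,F,G,B] q_used=2 → run D
t=14: queue=[A,E,F,G,B,D] q_used=0 → run A
t=15: queue=[E,F,G,B,D] q_used=0 → run E
t=16: queue=[E,F,G,B,D] q_used=1 → run E
t=17: queue=[F,G,B,D] q_used=0 → run F
t=18: queue=[F,G,B,D] q_used=1 → run F
t=19: queue=[F,G,B,D] q_used=2 → run F
t=20: queue=[G,B,D,F] q_used=0 → run G
t=21: queue=[G,B,D,F] q_used=1 → run G
t=22: queue=[G,B,D,F] q_used=2 → run G
t=23: queue=[B,D,F,G] q_used=0 → run B
t=24: queue=[B,D,F,G] q_used=1 → run B
t=25: queue=[D,F,G] q_used=0 → run D
t=26: queue=[D,F,G] q_used=1 → run D
t=27: queue=[F,G] q_used=0 → run F
t=28: queue=[G] q_used=0 → run G
t=29: queue=[G] q_used=1 → run G
t=30: queue=[G] q_used=2 → run G
t=31: (idle)
t=32: (idle)
t=33: (idle)
t=34: (idle)
t=35: (idle)
t=36: (idle)
t=37: (idle)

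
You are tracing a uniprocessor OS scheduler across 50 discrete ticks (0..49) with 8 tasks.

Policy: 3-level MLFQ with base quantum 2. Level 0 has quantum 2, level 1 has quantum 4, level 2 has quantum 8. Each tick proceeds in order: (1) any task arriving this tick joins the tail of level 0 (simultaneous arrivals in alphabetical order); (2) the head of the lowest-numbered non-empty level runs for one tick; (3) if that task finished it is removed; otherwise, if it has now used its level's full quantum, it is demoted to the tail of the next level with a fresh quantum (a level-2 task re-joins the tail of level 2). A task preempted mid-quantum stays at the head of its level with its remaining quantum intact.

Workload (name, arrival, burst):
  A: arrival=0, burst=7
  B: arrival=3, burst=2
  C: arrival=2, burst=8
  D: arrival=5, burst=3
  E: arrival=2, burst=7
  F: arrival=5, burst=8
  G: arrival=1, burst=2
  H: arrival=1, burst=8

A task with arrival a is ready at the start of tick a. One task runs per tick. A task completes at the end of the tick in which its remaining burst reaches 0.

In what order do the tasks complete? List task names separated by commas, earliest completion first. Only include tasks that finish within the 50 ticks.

completion order = G, B, D, A, H, C, E, F

t=0: L0/L1/L2 = A/-/- → run A
t=1: L0/L1/L2 = AGH/-/- → run A
t=2: L0/L1/L2 = GHCE/A/- → run G
t=3: L0/L1/L2 = GHCEB/A/- → run G
t=4: L0/L1/L2 = HCEB/A/- → run H
t=5: L0/L1/L2 = HCEBDF/A/- → run H
t=6: L0/L1/L2 = CEBDF/AH/- → run C
t=7: L0/L1/L2 = CEBDF/AH/- → run C
t=8: L0/L1/L2 = EBDF/AHC/- → run E
t=9: L0/L1/L2 = EBDF/AHC/- → run E
t=10: L0/L1/L2 = BDF/AHCE/- → run B
t=11: L0/L1/L2 = BDF/AHCE/- → run B
t=12: L0/L1/L2 = DF/AHCE/- → run D
t=13: L0/L1/L2 = DF/AHCE/- → run D
t=14: L0/L1/L2 = F/AHCED/- → run F
t=15: L0/L1/L2 = F/AHCED/- → run F
t=16: L0/L1/L2 = -/AHCEDF/- → run A
t=17: L0/L1/L2 = -/AHCEDF/- → run A
t=18: L0/L1/L2 = -/AHCEDF/- → run A
t=19: L0/L1/L2 = -/AHCEDF/- → run A
t=20: L0/L1/L2 = -/HCEDF/A → run H
t=21: L0/L1/L2 = -/HCEDF/A → run H
t=22: L0/L1/L2 = -/HCEDF/A → run H
t=23: L0/L1/L2 = -/HCEDF/A → run H
t=24: L0/L1/L2 = -/CEDF/AH → run C
t=25: L0/L1/L2 = -/CEDF/AH → run C
t=26: L0/L1/L2 = -/CEDF/AH → run C
t=27: L0/L1/L2 = -/CEDF/AH → run C
t=28: L0/L1/L2 = -/EDF/AHC → run E
t=29: L0/L1/L2 = -/EDF/AHC → run E
t=30: L0/L1/L2 = -/EDF/AHC → run E
t=31: L0/L1/L2 = -/EDF/AHC → run E
t=32: L0/L1/L2 = -/DF/AHCE → run D
t=33: L0/L1/L2 = -/F/AHCE → run F
t=34: L0/L1/L2 = -/F/AHCE → run F
t=35: L0/L1/L2 = -/F/AHCE → run F
t=36: L0/L1/L2 = -/F/AHCE → run F
t=37: L0/L1/L2 = -/-/AHCEF → run A
t=38: L0/L1/L2 = -/-/HCEF → run H
t=39: L0/L1/L2 = -/-/HCEF → run H
t=40: L0/L1/L2 = -/-/CEF → run C
t=41: L0/L1/L2 = -/-/CEF → run C
t=42: L0/L1/L2 = -/-/EF → run E
t=43: L0/L1/L2 = -/-/F → run F
t=44: L0/L1/L2 = -/-/F → run F
t=45: (idle)
t=46: (idle)
t=47: (idle)
t=48: (idle)
t=49: (idle)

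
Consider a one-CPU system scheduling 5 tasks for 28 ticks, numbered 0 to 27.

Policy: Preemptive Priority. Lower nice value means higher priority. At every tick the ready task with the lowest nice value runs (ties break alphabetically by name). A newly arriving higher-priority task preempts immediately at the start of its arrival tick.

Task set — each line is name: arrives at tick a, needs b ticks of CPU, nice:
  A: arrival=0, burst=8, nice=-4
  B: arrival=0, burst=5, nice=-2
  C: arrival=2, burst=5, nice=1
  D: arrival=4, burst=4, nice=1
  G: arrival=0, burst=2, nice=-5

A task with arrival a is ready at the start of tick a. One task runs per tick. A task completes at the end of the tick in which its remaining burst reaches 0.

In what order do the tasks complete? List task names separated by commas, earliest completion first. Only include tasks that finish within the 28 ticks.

t=0: ready={A,B,G} → run G
t=1: ready={A,B,G} → run G
t=2: ready={A,B,C} → run A
t=3: ready={A,B,C} → run A
t=4: ready={A,B,C,D} → run A
t=5: ready={A,B,C,D} → run A
t=6: ready={A,B,C,D} → run A
t=7: ready={A,B,C,D} → run A
t=8: ready={A,B,C,D} → run A
t=9: ready={A,B,C,D} → run A
t=10: ready={B,C,D} → run B
t=11: ready={B,C,D} → run B
t=12: ready={B,C,D} → run B
t=13: ready={B,C,D} → run B
t=14: ready={B,C,D} → run B
t=15: ready={C,D} → run C
t=16: ready={C,D} → run C
t=17: ready={C,D} → run C
t=18: ready={C,D} → run C
t=19: ready={C,D} → run C
t=20: ready={D} → run D
t=21: ready={D} → run D
t=22: ready={D} → run D
t=23: ready={D} → run D
t=24: (idle)
t=25: (idle)
t=26: (idle)
t=27: (idle)

completion order = G, A, B, C, D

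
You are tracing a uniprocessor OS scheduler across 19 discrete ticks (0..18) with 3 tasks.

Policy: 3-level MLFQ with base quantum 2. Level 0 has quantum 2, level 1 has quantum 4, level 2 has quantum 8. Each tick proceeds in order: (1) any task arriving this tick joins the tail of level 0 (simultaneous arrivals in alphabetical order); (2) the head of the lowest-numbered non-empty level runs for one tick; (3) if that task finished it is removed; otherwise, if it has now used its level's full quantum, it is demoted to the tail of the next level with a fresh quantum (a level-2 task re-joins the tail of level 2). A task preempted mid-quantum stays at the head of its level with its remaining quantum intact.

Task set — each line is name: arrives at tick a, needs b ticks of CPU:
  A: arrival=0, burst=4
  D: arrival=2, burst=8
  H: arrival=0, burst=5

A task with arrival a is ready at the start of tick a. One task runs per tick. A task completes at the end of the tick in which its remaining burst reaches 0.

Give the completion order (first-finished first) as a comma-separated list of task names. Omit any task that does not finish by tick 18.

completion order = A, H, D

t=0: L0/L1/L2 = AH/-/- → run A
t=1: L0/L1/L2 = AH/-/- → run A
t=2: L0/L1/L2 = HD/A/- → run H
t=3: L0/L1/L2 = HD/A/- → run H
t=4: L0/L1/L2 = D/AH/- → run D
t=5: L0/L1/L2 = D/AH/- → run D
t=6: L0/L1/L2 = -/AHD/- → run A
t=7: L0/L1/L2 = -/AHD/- → run A
t=8: L0/L1/L2 = -/HD/- → run H
t=9: L0/L1/L2 = -/HD/- → run H
t=10: L0/L1/L2 = -/HD/- → run H
t=11: L0/L1/L2 = -/D/- → run D
t=12: L0/L1/L2 = -/D/- → run D
t=13: L0/L1/L2 = -/D/- → run D
t=14: L0/L1/L2 = -/D/- → run D
t=15: L0/L1/L2 = -/-/D → run D
t=16: L0/L1/L2 = -/-/D → run D
t=17: (idle)
t=18: (idle)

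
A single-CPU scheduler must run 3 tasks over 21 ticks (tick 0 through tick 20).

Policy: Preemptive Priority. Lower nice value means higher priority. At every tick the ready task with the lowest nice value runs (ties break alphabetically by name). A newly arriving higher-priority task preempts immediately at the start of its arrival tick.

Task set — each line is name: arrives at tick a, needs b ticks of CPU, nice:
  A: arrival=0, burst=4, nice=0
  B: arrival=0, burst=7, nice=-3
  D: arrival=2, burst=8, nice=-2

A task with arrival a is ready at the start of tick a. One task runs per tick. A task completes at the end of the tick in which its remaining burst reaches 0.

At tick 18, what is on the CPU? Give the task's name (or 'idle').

running at tick 18 = A

t=0: ready={A,B} → run B
t=1: ready={A,B} → run B
t=2: ready={A,B,D} → run B
t=3: ready={A,B,D} → run B
t=4: ready={A,B,D} → run B
t=5: ready={A,B,D} → run B
t=6: ready={A,B,D} → run B
t=7: ready={A,D} → run D
t=8: ready={A,D} → run D
t=9: ready={A,D} → run D
t=10: ready={A,D} → run D
t=11: ready={A,D} → run D
t=12: ready={A,D} → run D
t=13: ready={A,D} → run D
t=14: ready={A,D} → run D
t=15: ready={A} → run A
t=16: ready={A} → run A
t=17: ready={A} → run A
t=18: ready={A} → run A
t=19: (idle)
t=20: (idle)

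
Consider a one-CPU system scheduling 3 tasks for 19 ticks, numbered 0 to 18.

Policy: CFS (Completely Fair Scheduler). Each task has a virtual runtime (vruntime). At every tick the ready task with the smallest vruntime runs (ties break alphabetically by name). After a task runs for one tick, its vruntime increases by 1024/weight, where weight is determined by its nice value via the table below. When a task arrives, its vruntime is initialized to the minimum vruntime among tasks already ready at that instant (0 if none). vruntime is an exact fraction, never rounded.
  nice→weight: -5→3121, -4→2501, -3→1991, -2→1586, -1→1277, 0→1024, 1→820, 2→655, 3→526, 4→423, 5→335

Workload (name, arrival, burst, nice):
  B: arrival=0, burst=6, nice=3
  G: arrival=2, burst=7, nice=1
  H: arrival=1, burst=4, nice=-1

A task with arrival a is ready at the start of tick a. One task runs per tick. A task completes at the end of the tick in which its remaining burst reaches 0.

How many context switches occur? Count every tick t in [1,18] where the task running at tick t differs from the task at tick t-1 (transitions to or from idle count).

context switches = 13

t=0: vr[B=0] → run B
t=1: vr[B=512/263 H=512/263] → run B
t=2: vr[B=1024/263 G=512/263 H=512/263] → run G
t=3: vr[B=1024/263 G=172288/53915 H=512/263] → run H
t=4: vr[B=1024/263 G=172288/53915 H=923136/335851] → run H
t=5: vr[B=1024/263 G=172288/53915 H=1192448/335851] → run G
t=6: vr[B=1024/263 G=239616/53915 H=1192448/335851] → run H
t=7: vr[B=1024/263 G=239616/53915 H=1461760/335851] → run B
t=8: vr[B=1536/263 G=239616/53915 H=1461760/335851] → run H
t=9: vr[B=1536/263 G=239616/53915] → run G
t=10: vr[B=1536/263 G=306944/53915] → run G
t=11: vr[B=1536/263 G=374272/53915] → run B
t=12: vr[B=2048/263 G=374272/53915] → run G
t=13: vr[B=2048/263 G=88320/10783] → run B
t=14: vr[B=2560/263 G=88320/10783] → run G
t=15: vr[B=2560/263 G=508928/53915] → run G
t=16: vr[B=2560/263] → run B
t=17: (idle)
t=18: (idle)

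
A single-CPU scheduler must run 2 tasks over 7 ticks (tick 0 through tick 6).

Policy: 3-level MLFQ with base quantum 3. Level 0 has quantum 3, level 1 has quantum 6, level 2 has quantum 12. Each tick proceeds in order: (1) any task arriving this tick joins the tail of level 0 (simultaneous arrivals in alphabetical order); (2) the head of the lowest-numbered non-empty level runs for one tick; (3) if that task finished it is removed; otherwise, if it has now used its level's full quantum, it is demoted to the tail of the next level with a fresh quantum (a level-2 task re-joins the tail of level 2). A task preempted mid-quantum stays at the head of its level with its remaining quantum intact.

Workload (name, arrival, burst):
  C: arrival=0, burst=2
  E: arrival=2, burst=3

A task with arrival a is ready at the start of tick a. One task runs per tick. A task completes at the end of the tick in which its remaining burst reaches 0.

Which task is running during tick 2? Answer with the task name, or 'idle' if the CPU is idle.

running at tick 2 = E

t=0: L0/L1/L2 = C/-/- → run C
t=1: L0/L1/L2 = C/-/- → run C
t=2: L0/L1/L2 = E/-/- → run E
t=3: L0/L1/L2 = E/-/- → run E
t=4: L0/L1/L2 = E/-/- → run E
t=5: (idle)
t=6: (idle)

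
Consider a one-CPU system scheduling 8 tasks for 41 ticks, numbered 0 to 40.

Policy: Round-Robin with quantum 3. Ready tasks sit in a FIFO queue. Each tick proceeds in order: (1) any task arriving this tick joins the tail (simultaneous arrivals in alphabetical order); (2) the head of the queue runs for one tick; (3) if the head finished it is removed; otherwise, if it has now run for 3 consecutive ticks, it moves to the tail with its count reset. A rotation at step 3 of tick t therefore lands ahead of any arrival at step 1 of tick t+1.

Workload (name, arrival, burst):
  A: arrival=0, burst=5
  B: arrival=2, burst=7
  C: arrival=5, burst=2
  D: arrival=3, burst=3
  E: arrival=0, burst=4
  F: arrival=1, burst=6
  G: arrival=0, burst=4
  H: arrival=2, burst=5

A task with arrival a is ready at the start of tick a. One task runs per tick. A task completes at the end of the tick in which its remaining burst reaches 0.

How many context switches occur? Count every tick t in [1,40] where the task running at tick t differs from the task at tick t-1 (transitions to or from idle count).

context switches = 15

t=0: queue=[A,E,G] q_used=0 → run A
t=1: queue=[A,E,G,F] q_used=1 → run A
t=2: queue=[A,E,G,F,B,H] q_used=2 → run A
t=3: queue=[E,G,F,B,H,A,D] q_used=0 → run E
t=4: queue=[E,G,F,B,H,A,D] q_used=1 → run E
t=5: queue=[E,G,F,B,H,A,D,C] q_used=2 → run E
t=6: queue=[G,F,B,H,A,D,C,E] q_used=0 → run G
t=7: queue=[G,F,B,H,A,D,C,E] q_used=1 → run G
t=8: queue=[G,F,B,H,A,D,C,E] q_used=2 → run G
t=9: queue=[F,B,H,A,D,C,E,G] q_used=0 → run F
t=10: queue=[F,B,H,A,D,C,E,G] q_used=1 → run F
t=11: queue=[F,B,H,A,D,C,E,G] q_used=2 → run F
t=12: queue=[B,H,A,D,C,E,G,F] q_used=0 → run B
t=13: queue=[B,H,A,D,C,E,G,F] q_used=1 → run B
t=14: queue=[B,H,A,D,C,E,G,F] q_used=2 → run B
t=15: queue=[H,A,D,C,E,G,F,B] q_used=0 → run H
t=16: queue=[H,A,D,C,E,G,F,B] q_used=1 → run H
t=17: queue=[H,A,D,C,E,G,F,B] q_used=2 → run H
t=18: queue=[A,D,C,E,G,F,B,H] q_used=0 → run A
t=19: queue=[A,D,C,E,G,F,B,H] q_used=1 → run A
t=20: queue=[D,C,E,G,F,B,H] q_used=0 → run D
t=21: queue=[D,C,E,G,F,B,H] q_used=1 → run D
t=22: queue=[D,C,E,G,F,B,H] q_used=2 → run D
t=23: queue=[C,E,G,F,B,H] q_used=0 → run C
t=24: queue=[C,E,G,F,B,H] q_used=1 → run C
t=25: queue=[E,G,F,B,H] q_used=0 → run E
t=26: queue=[G,F,B,H] q_used=0 → run G
t=27: queue=[F,B,H] q_used=0 → run F
t=28: queue=[F,B,H] q_used=1 → run F
t=29: queue=[F,B,H] q_used=2 → run F
t=30: queue=[B,H] q_used=0 → run B
t=31: queue=[B,H] q_used=1 → run B
t=32: queue=[B,H] q_used=2 → run B
t=33: queue=[H,B] q_used=0 → run H
t=34: queue=[H,B] q_used=1 → run H
t=35: queue=[B] q_used=0 → run B
t=36: (idle)
t=37: (idle)
t=38: (idle)
t=39: (idle)
t=40: (idle)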